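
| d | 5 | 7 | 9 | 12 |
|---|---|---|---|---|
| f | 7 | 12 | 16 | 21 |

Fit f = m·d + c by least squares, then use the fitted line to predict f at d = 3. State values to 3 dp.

Compute the Gram sums: Σd·d = 299, Σd = 33, Σ1 = 4.
Right-hand side: Σd·f = 515, Σf = 56.
AᵀA·[m, c]ᵀ = Aᵀf becomes [[299, 33]; [33, 4]]·[m, c]ᵀ = [515, 56]ᵀ.
Determinant 299·4 − 33² = 107.
m = (515·4 − 33·56)/107 = 212/107; c = (299·56 − 33·515)/107 = -251/107.
At d = 3: f̂ = (212/107)·(3) + (-251/107)·(1) = 385/107.

f̂ = 3.598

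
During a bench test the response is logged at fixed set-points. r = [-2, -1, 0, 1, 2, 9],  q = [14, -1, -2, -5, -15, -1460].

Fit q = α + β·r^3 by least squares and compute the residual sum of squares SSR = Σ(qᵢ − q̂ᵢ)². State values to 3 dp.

SSR = 10.812

The normal system AᵀA·[α, β]ᵀ = Aᵀq is [[6, 729]; [729, 531571]]·[α, β]ᵀ = [-1469, -1064576]ᵀ.
Eliminating β: 531571·(row 1) − 729·(row 2) gives 2657985·α = 531571·(-1469) − 729·(-1064576) = -4801895, so α = -960379/531597.
Then β = ((-1064576) − 729·(-960379/531597))/531571 = -354437/177199.
Residuals: -103751/531597, -634529/531597, -102815/531597, -634295/531597, 1492912/531597, -17522/531597; SSR = 5747560/531597.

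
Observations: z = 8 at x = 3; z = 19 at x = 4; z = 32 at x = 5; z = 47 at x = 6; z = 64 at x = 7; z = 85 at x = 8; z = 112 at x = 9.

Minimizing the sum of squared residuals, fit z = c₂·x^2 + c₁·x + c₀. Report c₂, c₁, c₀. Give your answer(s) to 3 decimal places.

MᵀM·[c₂, c₁, c₀]ᵀ = Mᵀz reads: 15316·c₂ + 2016·c₁ + 280·c₀ = 20516;  2016·c₂ + 280·c₁ + 42·c₀ = 2678;  280·c₂ + 42·c₁ + 7·c₀ = 367.
(Σx^2·x^2 = 15316, Σx^2·x = 2016, Σx^2 = 280, Σx·x = 280, Σx = 42, Σ1 = 7, Σx^2·z = 20516, Σx·z = 2678, Σz = 367.)
Inverting the 3×3 Gram matrix, [c₂, c₁, c₀]ᵀ = [31/21, -5/7, -7/3]ᵀ.

c₂ = 1.476, c₁ = -0.714, c₀ = -2.333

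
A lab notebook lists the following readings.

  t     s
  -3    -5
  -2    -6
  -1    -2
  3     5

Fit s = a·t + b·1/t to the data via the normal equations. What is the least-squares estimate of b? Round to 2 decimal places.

b = 0.88

Compute the Gram sums: Σt·t = 23, Σt·1/t = 4, Σ1/t·1/t = 53/36.
Moment sums: Σt·s = 44, Σ1/t·s = 25/3.
So MᵀM·[a, b]ᵀ = Mᵀs: [[23, 4]; [4, 53/36]]·[a, b]ᵀ = [44, 25/3]ᵀ.
Determinant 23·(53/36) − 4² = 643/36.
a = (44·(53/36) − 4·(25/3))/(643/36) = 1132/643; b = (23·(25/3) − 4·44)/(643/36) = 564/643.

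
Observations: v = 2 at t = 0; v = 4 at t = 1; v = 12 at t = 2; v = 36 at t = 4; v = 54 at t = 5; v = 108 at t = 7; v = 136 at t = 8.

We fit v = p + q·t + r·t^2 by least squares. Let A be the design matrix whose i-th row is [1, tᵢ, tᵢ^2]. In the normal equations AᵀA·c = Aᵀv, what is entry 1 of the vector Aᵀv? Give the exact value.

352

Entry 1 ↔ basis 1, so (Aᵀv)_{1} = Σᵢ vᵢ = (1)·(2) + (1)·(4) + (1)·(12) + (1)·(36) + (1)·(54) + (1)·(108) + (1)·(136) = 352.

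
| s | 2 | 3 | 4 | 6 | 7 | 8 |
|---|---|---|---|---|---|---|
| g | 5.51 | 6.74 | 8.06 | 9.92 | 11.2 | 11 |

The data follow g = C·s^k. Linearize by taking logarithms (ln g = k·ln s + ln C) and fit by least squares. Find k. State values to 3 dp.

With ln gᵢ as the transformed response and ln sᵢ as the regressor:
Σln s = 8.9952, Σ(ln s)² = 14.9303, Σln g = 12.8099, Σln s·ln g = 19.9709.
Normal system: [[14.9303, 8.9952]; [8.9952, 6]]·[k, ln C]ᵀ = [19.9709, 12.8099]ᵀ.
Slope k = (n·Σln s·ln g − Σln s·Σln g)/(n·Σ(ln s)² − (Σln s)²) = (6·19.9709 − 8.9952·12.8099)/8.6686 = 0.53046; ln C = (Σln g − k·Σln s)/n = 1.33972.

k = 0.530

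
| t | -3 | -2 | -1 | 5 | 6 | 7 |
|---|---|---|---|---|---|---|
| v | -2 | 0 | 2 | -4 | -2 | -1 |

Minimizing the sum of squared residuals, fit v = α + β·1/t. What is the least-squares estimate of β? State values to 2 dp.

Setting ∂/∂α … = 0 gives: 6·α + (-139/105)·β = -7;  (-139/105)·α + (31957/22050)·β = -274/105.
Eliminating β: (31957/22050)·(row 1) − (-139/105)·(row 2) gives (3062/441)·α = (31957/22050)·(-7) − (-139/105)·(-274/105) = -33319/2450, so α = -299871/153100.
Then β = ((-274/105) − (-139/105)·(-299871/153100))/(31957/22050) = -54957/15310.

β = -3.59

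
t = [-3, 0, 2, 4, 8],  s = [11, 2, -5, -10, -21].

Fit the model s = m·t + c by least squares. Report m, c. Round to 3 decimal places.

Setting ∂/∂m … = 0 gives: 93·m + 11·c = -251;  11·m + 5·c = -23.
(Σt·t = 93, Σt = 11, Σ1 = 5, Σt·s = -251, Σs = -23.)
Eliminating c: 5·(row 1) − 11·(row 2) gives 344·m = 5·(-251) − 11·(-23) = -1002, so m = -501/172.
Then c = ((-23) − 11·(-501/172))/5 = 311/172.

m = -2.913, c = 1.808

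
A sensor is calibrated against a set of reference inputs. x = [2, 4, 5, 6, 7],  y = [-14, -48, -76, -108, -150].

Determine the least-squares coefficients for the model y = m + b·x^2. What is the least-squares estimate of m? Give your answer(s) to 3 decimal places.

m = -0.686

The normal system AᵀA·[m, b]ᵀ = Aᵀy is [[5, 130]; [130, 4594]]·[m, b]ᵀ = [-396, -13962]ᵀ.
Eliminating b: 4594·(row 1) − 130·(row 2) gives 6070·m = 4594·(-396) − 130·(-13962) = -4164, so m = -2082/3035.
Then b = ((-13962) − 130·(-2082/3035))/4594 = -1833/607.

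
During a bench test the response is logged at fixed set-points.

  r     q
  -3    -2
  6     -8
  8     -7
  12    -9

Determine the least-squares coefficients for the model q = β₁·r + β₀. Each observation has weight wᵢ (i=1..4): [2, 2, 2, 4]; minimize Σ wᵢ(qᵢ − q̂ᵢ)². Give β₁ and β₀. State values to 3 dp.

Entries of AᵀWA: Σwᵢ·r·r = 794, Σwᵢ·r = 70, Σwᵢ·1 = 10.
And Σwᵢ·r·q = -628, Σwᵢ·q = -70.
Eliminating β₀: 10·(row 1) − 70·(row 2) gives 3040·β₁ = 10·(-628) − 70·(-70) = -1380, so β₁ = -69/152.
Then β₀ = ((-70) − 70·(-69/152))/10 = -581/152.

β₁ = -0.454, β₀ = -3.822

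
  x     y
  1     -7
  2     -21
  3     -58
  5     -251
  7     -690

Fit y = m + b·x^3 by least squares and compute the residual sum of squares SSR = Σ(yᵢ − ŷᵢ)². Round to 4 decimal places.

SSR = 9.9553

The normal equations are: 5·m + 504·b = -1027;  504·m + 134068·b = -269786.
(Σ1 = 5, Σx^3 = 504, Σx^3·x^3 = 134068, Σy = -1027, Σx^3·y = -269786.)
det = 5·134068 − 504² = 416324.
m = ((-1027)·134068 − 504·(-269786))/416324 = -428923/104081; b = (5·(-269786) − 504·(-1027))/416324 = -415661/208162.
Residuals: -183627/208162, -3246/3589, 7297/208162, 566809/208162, -202211/208162; SSR = 1036161/104081.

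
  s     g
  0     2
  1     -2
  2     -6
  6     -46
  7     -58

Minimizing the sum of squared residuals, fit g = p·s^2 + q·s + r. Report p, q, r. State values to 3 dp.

Setting ∂/∂p … = 0 gives: 3714·p + 568·q + 90·r = -4524;  568·p + 90·q + 16·r = -696;  90·p + 16·q + 5·r = -110.
(Σs^2·s^2 = 3714, Σs^2·s = 568, Σs^2 = 90, Σs·s = 90, Σs = 16, Σ1 = 5, Σs^2·g = -4524, Σs·g = -696, Σg = -110.)
Inverting the 3×3 Gram matrix, [p, q, r]ᵀ = [-2984/3559, -10020/3559, 7478/3559]ᵀ.

p = -0.838, q = -2.815, r = 2.101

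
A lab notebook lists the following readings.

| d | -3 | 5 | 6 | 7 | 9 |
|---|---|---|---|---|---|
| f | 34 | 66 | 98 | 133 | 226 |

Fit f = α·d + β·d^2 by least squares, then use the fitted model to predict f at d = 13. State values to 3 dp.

f̂ = 484.098

The normal system MᵀM·[α, β]ᵀ = Mᵀf is [[200, 1386]; [1386, 10964]]·[α, β]ᵀ = [3781, 30307]ᵀ.
det = 200·10964 − 1386² = 271804.
α = (3781·10964 − 1386·30307)/271804 = -275309/135902; β = (200·30307 − 1386·3781)/271804 = 410467/135902.
At d = 13: f̂ = (-275309/135902)·(13) + (410467/135902)·(169) = 2530381/5227.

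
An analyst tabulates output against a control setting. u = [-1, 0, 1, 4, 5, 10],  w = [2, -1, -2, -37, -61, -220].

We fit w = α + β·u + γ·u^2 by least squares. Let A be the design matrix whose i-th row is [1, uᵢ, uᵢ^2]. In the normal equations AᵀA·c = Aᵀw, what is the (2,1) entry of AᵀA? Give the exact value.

19

Row 2 ↔ basis u, column 1 ↔ basis 1, so (AᵀA)_{2,1} = Σᵢ u = (-1)·(1) + (0)·(1) + (1)·(1) + (4)·(1) + (5)·(1) + (10)·(1) = 19.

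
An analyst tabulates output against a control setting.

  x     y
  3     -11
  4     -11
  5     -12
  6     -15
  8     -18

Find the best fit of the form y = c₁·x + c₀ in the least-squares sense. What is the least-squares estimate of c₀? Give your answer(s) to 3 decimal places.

c₀ = -5.459

Compute the Gram sums: Σx·x = 150, Σx = 26, Σ1 = 5.
Moment sums: Σx·y = -371, Σy = -67.
So AᵀA·[c₁, c₀]ᵀ = Aᵀy: [[150, 26]; [26, 5]]·[c₁, c₀]ᵀ = [-371, -67]ᵀ.
Eliminating c₀: 5·(row 1) − 26·(row 2) gives 74·c₁ = 5·(-371) − 26·(-67) = -113, so c₁ = -113/74.
Then c₀ = ((-67) − 26·(-113/74))/5 = -202/37.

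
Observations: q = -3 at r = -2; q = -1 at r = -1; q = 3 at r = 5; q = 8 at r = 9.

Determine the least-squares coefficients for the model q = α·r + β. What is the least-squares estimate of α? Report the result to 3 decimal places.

The normal equations are: 111·α + 11·β = 94;  11·α + 4·β = 7.
Determinant 111·4 − 11² = 323.
α = (94·4 − 11·7)/323 = 299/323; β = (111·7 − 11·94)/323 = -257/323.

α = 0.926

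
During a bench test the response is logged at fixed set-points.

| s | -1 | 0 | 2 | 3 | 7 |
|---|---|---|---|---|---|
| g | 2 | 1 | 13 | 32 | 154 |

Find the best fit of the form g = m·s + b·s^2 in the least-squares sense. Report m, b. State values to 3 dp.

m = 1.308, b = 2.959

The normal equations are: 63·m + 377·b = 1198;  377·m + 2499·b = 7888.
(Σs·s = 63, Σs·s^2 = 377, Σs^2·s^2 = 2499, Σs·g = 1198, Σs^2·g = 7888.)
Eliminating b: 2499·(row 1) − 377·(row 2) gives 15308·m = 2499·1198 − 377·7888 = 20026, so m = 10013/7654.
Then b = (7888 − 377·(10013/7654))/2499 = 22649/7654.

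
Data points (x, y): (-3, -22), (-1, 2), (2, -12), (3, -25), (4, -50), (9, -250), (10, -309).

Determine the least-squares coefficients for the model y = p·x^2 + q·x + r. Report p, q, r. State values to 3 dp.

p = -3.033, q = -0.874, r = 3.163

Compute the Gram sums: Σx^2·x^2 = 16996, Σx^2·x = 1800, Σx^2 = 220, Σx·x = 220, Σx = 24, Σ1 = 7.
For Aᵀy: Σx^2·y = -52419, Σx·y = -5575, Σy = -666.
Normal equations: [[16996, 1800, 220]; [1800, 220, 24]; [220, 24, 7]]·[p, q, r]ᵀ = [-52419, -5575, -666]ᵀ.
Solving the 3×3 system (Gaussian elimination) gives p = -521643/172012, q = -150313/172012, r = 136035/43003.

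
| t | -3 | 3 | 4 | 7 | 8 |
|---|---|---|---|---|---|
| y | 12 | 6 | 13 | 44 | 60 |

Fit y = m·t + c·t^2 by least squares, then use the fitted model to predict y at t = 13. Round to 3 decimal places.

ŷ = 164.728

Forming XᵀX = [[147, 919]; [919, 6915]] and Xᵀy = [822, 6366]ᵀ gives XᵀX·[m, c]ᵀ = Xᵀy.
det = 147·6915 − 919² = 171944.
m = (822·6915 − 919·6366)/171944 = -20778/21493; c = (147·6366 − 919·822)/171944 = 22548/21493.
At t = 13: ŷ = (-20778/21493)·(13) + (22548/21493)·(169) = 3540498/21493.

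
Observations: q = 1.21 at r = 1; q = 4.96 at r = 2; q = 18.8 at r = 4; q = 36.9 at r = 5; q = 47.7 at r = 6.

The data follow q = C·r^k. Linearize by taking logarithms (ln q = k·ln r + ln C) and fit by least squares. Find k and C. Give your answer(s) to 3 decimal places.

Linearized form: ln q = k·ln r + ln C. From the 5 transformed points,
AᵀA = [[8.2030, 5.4806]; [5.4806, 5]], rhs = [17.9094, 12.1990]ᵀ  (here Σln r = 5.4806, Σ(ln r)² = 8.2030, Σln q = 12.1990, Σln r·ln q = 17.9094).
Δ = 8.2030·5 − (5.4806)² = 10.9774; k = (17.9094·5 − 5.4806·12.1990)/10.9774 = 2.06685, ln C = (8.2030·12.1990 − 5.4806·17.9094)/10.9774 = 0.17427, so C = exp(0.17427) = 1.19038.

k = 2.067, C = 1.190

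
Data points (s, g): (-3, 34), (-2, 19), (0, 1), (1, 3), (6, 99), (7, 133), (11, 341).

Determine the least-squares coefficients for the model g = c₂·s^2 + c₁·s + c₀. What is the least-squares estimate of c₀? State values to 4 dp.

With design matrix M, MᵀM = [[18436, 1856, 220]; [1856, 220, 20]; [220, 20, 7]] and Mᵀg = [51727, 5139, 630]ᵀ.
Row-reducing yields c₂ = 642341/215724, c₁ = -418313/215724, c₀ = 105620/53931.

c₀ = 1.9584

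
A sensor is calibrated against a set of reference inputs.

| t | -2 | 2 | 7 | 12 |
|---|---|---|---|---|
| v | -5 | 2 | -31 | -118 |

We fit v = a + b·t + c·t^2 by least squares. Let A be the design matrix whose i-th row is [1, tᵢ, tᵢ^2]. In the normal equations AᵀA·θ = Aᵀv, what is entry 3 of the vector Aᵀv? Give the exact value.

Entry 3 ↔ basis t^2, so (Aᵀv)_{3} = Σᵢ (t^2)·vᵢ = (4)·(-5) + (4)·(2) + (49)·(-31) + (144)·(-118) = -18523.

-18523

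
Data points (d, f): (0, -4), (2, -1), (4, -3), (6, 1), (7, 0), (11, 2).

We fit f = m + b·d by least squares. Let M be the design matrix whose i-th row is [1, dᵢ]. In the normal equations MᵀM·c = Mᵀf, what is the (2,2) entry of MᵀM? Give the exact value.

Row 2 ↔ basis d, column 2 ↔ basis d, so (MᵀM)_{2,2} = Σᵢ (d)·(d) = (0)·(0) + (2)·(2) + (4)·(4) + (6)·(6) + (7)·(7) + (11)·(11) = 226.

226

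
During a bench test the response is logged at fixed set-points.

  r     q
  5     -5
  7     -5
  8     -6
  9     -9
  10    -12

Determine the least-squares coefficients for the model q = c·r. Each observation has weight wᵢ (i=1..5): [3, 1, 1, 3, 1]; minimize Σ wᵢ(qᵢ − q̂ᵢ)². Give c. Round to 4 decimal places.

c = -0.9812

Forming MᵀWM = [[531]] and MᵀWq = [-521]ᵀ gives MᵀWM·[c]ᵀ = MᵀWq.
Hence c = -521 / 531 ≈ -0.981168.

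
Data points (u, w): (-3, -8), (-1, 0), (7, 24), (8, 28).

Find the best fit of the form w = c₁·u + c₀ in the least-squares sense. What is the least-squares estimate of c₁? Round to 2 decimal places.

Entries of MᵀM: Σu·u = 123, Σu = 11, Σ1 = 4.
For Mᵀw: Σu·w = 416, Σw = 44.
Normal equations: [[123, 11]; [11, 4]]·[c₁, c₀]ᵀ = [416, 44]ᵀ.
Determinant 123·4 − 11² = 371.
c₁ = (416·4 − 11·44)/371 = 1180/371; c₀ = (123·44 − 11·416)/371 = 836/371.

c₁ = 3.18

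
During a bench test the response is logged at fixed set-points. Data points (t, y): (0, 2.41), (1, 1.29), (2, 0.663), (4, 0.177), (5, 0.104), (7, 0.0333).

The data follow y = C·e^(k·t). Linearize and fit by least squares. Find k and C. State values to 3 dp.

k = -0.617, C = 2.320

Linearized form: ln y = k·t + ln C. From the 6 transformed points,
XᵀX = [[95.0000, 19.0000]; [19.0000, 6]], rhs = [-42.6259, -6.6739]ᵀ  (here Σt = 19.0000, Σ(t)² = 95.0000, Σln y = -6.6739, Σt·ln y = -42.6259).
Slope k = (n·Σt·ln y − Σt·Σln y)/(n·Σ(t)² − (Σt)²) = (6·-42.6259 − 19.0000·-6.6739)/209.0000 = -0.61700; ln C = (Σln y − k·Σt)/n = 0.84150, so C = exp(0.84150) = 2.31986.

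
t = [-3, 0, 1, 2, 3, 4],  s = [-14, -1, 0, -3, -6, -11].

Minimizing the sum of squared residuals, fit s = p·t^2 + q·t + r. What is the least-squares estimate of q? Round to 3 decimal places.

With design matrix A, AᵀA = [[435, 73, 39]; [73, 39, 7]; [39, 7, 6]] and Aᵀs = [-368, -26, -35]ᵀ.
Inverting the 3×3 Gram matrix, [p, q, r]ᵀ = [-237/242, 149/110, -634/605]ᵀ.

q = 1.355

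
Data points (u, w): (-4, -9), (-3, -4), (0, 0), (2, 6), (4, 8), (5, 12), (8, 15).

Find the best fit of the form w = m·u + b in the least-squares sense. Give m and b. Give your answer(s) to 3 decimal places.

With design matrix X, XᵀX = [[134, 12]; [12, 7]] and Xᵀw = [272, 28]ᵀ.
Determinant 134·7 − 12² = 794.
m = (272·7 − 12·28)/794 = 784/397; b = (134·28 − 12·272)/794 = 244/397.

m = 1.975, b = 0.615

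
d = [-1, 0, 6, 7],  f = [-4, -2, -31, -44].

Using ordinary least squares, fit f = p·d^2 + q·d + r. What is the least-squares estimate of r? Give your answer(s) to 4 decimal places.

Normal-equation sums: Σd^2·d^2 = 3698, Σd^2·d = 558, Σd^2 = 86, Σd·d = 86, Σd = 12, Σ1 = 4.
Moment sums: Σd^2·f = -3276, Σd·f = -490, Σf = -81.
Row-reducing yields p = -15/14, q = 521/350, r = -42/25.

r = -1.6800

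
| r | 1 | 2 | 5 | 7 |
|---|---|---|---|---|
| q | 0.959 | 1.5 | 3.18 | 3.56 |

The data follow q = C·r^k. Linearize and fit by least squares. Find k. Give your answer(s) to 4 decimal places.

k = 0.7038

Let Y = ln q. Fitting Y = k·ln r + ln C by least squares:
Σln r = 4.2485, Σ(ln r)² = 6.8573, Σln q = 2.7902, Σln r·ln q = 4.6138.
Equations: 6.8573·k + 4.2485·ln C = 4.6138;  4.2485·k + 4·ln C = 2.7902.
Δ = 6.8573·4 − (4.2485)² = 9.3795; k = (4.6138·4 − 4.2485·2.7902)/9.3795 = 0.70376, ln C = (6.8573·2.7902 − 4.2485·4.6138)/9.3795 = -0.04992.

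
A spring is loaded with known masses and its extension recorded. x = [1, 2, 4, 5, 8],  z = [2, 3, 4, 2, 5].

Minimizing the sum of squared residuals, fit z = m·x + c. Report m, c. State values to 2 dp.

m = 0.33, c = 1.87

With design matrix M, MᵀM = [[110, 20]; [20, 5]] and Mᵀz = [74, 16]ᵀ.
Determinant 110·5 − 20² = 150.
m = (74·5 − 20·16)/150 = 1/3; c = (110·16 − 20·74)/150 = 28/15.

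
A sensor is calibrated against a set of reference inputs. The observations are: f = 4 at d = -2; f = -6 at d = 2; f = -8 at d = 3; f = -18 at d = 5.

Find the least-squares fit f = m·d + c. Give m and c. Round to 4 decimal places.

m = -3.0000, c = -1.0000

Normal-equation sums: Σd·d = 42, Σd = 8, Σ1 = 4.
Right-hand side: Σd·f = -134, Σf = -28.
So MᵀM·[m, c]ᵀ = Mᵀf: [[42, 8]; [8, 4]]·[m, c]ᵀ = [-134, -28]ᵀ.
det = 42·4 − 8² = 104.
m = ((-134)·4 − 8·(-28))/104 = -3; c = (42·(-28) − 8·(-134))/104 = -1.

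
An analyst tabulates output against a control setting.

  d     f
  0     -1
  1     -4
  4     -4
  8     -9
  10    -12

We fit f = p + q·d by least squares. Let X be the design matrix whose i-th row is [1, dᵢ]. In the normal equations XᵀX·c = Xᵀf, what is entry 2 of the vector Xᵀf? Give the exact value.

Entry 2 ↔ basis d, so (Xᵀf)_{2} = Σᵢ (d)·fᵢ = (0)·(-1) + (1)·(-4) + (4)·(-4) + (8)·(-9) + (10)·(-12) = -212.

-212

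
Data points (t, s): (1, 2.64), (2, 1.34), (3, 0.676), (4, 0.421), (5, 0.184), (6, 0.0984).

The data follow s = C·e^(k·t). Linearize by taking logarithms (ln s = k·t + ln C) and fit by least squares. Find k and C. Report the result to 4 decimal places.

k = -0.6536, C = 5.0545

Linearized form: ln s = k·t + ln C. From the 6 transformed points,
AᵀA = [[91.0000, 21.0000]; [21.0000, 6]], rhs = [-25.4554, -4.0048]ᵀ  (here Σt = 21.0000, Σ(t)² = 91.0000, Σln s = -4.0048, Σt·ln s = -25.4554).
Slope k = (n·Σt·ln s − Σt·Σln s)/(n·Σ(t)² − (Σt)²) = (6·-25.4554 − 21.0000·-4.0048)/105.0000 = -0.65364; ln C = (Σln s − k·Σt)/n = 1.62029, so C = exp(1.62029) = 5.05454.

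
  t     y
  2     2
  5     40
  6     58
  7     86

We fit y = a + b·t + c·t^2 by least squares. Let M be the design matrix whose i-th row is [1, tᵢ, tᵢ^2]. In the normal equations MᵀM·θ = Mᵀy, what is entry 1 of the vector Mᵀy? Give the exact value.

Entry 1 ↔ basis 1, so (Mᵀy)_{1} = Σᵢ yᵢ = (1)·(2) + (1)·(40) + (1)·(58) + (1)·(86) = 186.

186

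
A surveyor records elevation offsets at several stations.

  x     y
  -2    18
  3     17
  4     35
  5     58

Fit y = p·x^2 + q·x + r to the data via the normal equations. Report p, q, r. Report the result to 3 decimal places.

p = 2.948, q = -3.111, r = -0.023

Sums needed: Σx^2·x^2 = 978, Σx^2·x = 208, Σx^2 = 54, Σx·x = 54, Σx = 10, Σ1 = 4.
Moment sums: Σx^2·y = 2235, Σx·y = 445, Σy = 128.
Inverting the 3×3 Gram matrix, [p, q, r]ᵀ = [2789/946, -2943/946, -1/43]ᵀ.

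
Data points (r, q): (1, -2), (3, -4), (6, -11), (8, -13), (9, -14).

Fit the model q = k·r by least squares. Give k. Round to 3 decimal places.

Forming AᵀA = [[191]] and Aᵀq = [-310]ᵀ gives AᵀA·[k]ᵀ = Aᵀq.
k = (-310)/191 = -1.62304.

k = -1.623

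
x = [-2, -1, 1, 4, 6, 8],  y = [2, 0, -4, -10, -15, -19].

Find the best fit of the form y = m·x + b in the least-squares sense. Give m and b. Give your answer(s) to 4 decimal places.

m = -2.1092, b = -2.0420

Compute the Gram sums: Σx·x = 122, Σx = 16, Σ1 = 6.
And Σx·y = -290, Σy = -46.
Normal equations: [[122, 16]; [16, 6]]·[m, b]ᵀ = [-290, -46]ᵀ.
Determinant 122·6 − 16² = 476.
m = ((-290)·6 − 16·(-46))/476 = -251/119; b = (122·(-46) − 16·(-290))/476 = -243/119.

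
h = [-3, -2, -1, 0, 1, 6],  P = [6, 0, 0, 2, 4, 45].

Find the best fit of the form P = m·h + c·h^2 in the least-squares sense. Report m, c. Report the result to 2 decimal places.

m = 1.39, c = 1.02

Normal-equation sums: Σh·h = 51, Σh·h^2 = 181, Σh^2·h^2 = 1395.
And Σh·P = 256, Σh^2·P = 1678.
MᵀM·[m, c]ᵀ = MᵀP becomes [[51, 181]; [181, 1395]]·[m, c]ᵀ = [256, 1678]ᵀ.
det = 51·1395 − 181² = 38384.
m = (256·1395 − 181·1678)/38384 = 26701/19192; c = (51·1678 − 181·256)/38384 = 19621/19192.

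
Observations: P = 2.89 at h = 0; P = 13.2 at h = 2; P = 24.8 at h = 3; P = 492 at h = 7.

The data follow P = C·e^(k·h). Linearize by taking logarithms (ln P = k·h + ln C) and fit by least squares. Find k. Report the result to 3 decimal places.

k = 0.732

Linearized form: ln P = k·h + ln C. From the 4 transformed points,
AᵀA = [[62.0000, 12.0000]; [12.0000, 4]], rhs = [58.1823, 13.0508]ᵀ  (here Σh = 12.0000, Σ(h)² = 62.0000, Σln P = 13.0508, Σh·ln P = 58.1823).
Δ = 62.0000·4 − (12.0000)² = 104.0000; k = (58.1823·4 − 12.0000·13.0508)/104.0000 = 0.73192, ln C = (62.0000·13.0508 − 12.0000·58.1823)/104.0000 = 1.06694.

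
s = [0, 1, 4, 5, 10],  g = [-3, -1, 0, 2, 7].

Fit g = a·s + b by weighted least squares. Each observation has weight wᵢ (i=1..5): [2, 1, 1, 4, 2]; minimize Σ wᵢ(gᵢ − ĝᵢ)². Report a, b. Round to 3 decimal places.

Setting ∂/∂a … = 0 gives: 317·a + 45·b = 179;  45·a + 10·b = 15.
(Σwᵢ·s·s = 317, Σwᵢ·s = 45, Σwᵢ·1 = 10, Σwᵢ·s·g = 179, Σwᵢ·g = 15.)
Δ = 317·10 − 45² = 1145.
a = (179·10 − 45·15)/1145 = 223/229; b = (317·15 − 45·179)/1145 = -660/229.

a = 0.974, b = -2.882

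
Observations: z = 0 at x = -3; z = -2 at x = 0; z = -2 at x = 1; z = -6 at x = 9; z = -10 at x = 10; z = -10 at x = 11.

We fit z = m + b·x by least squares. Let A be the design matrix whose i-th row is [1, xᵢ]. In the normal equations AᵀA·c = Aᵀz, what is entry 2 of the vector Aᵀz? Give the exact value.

Entry 2 ↔ basis x, so (Aᵀz)_{2} = Σᵢ (x)·zᵢ = (-3)·(0) + (0)·(-2) + (1)·(-2) + (9)·(-6) + (10)·(-10) + (11)·(-10) = -266.

-266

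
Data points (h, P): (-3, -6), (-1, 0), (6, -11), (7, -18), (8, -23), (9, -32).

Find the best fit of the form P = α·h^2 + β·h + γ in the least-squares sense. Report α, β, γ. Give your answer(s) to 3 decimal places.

From the data, Σh^2·h^2 = 14436, Σh^2·h = 1772, Σh^2 = 240, Σh·h = 240, Σh = 26, Σ1 = 6.
Right-hand side: Σh^2·P = -5396, Σh·P = -646, ΣP = -90.
XᵀX·[α, β, γ]ᵀ = XᵀP becomes [[14436, 1772, 240]; [1772, 240, 26]; [240, 26, 6]]·[α, β, γ]ᵀ = [-5396, -646, -90]ᵀ.
Row-reducing yields α = -15487/29985, β = 9582/9995, γ = 45139/29985.

α = -0.516, β = 0.959, γ = 1.505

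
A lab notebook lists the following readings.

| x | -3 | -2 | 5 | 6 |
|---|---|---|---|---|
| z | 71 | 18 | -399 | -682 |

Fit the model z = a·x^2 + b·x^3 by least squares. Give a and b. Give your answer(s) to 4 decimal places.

a = -1.0925, b = -2.9749

MᵀM·[a, b]ᵀ = Mᵀz reads: 2018·a + 10626·b = -33816;  10626·a + 63074·b = -199248.
(Σx^2·x^2 = 2018, Σx^2·x^3 = 10626, Σx^3·x^3 = 63074, Σx^2·z = -33816, Σx^3·z = -199248.)
Eliminating b: 63074·(row 1) − 10626·(row 2) gives 14371456·a = 63074·(-33816) − 10626·(-199248) = -15701136, so a = -89211/81656.
Then b = ((-199248) − 10626·(-89211/81656))/63074 = -2672103/898216.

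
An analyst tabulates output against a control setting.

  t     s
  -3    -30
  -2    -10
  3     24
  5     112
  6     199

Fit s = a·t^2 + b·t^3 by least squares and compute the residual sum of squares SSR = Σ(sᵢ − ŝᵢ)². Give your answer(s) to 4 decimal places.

The normal equations are: 2099·a + 10869·b = 9870;  10869·a + 63803·b = 58522.
(Σt^2·t^2 = 2099, Σt^2·t^3 = 10869, Σt^3·t^3 = 63803, Σt^2·s = 9870, Σt^3·s = 58522.)
Determinant 2099·63803 − 10869² = 15787336.
a = (9870·63803 − 10869·58522)/15787336 = -792501/1973417; b = (2099·58522 − 10869·9870)/15787336 = 1945081/1973417.
Residuals: 447186/1973417, -1003518/1973417, 1977330/1973417, -2299896/1973417, 1102523/1973417; SSR = 5889245/1973417.

SSR = 2.9843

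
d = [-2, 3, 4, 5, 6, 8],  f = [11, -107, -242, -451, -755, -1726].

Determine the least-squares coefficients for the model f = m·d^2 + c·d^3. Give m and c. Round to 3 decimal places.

m = -3.111, c = -2.982

The normal system XᵀX·[m, c]ᵀ = Xᵀf is [[6370, 44904]; [44904, 329314]]·[m, c]ᵀ = [-153710, -1121632]ᵀ.
Eliminating c: 329314·(row 1) − 44904·(row 2) gives 81360964·m = 329314·(-153710) − 44904·(-1121632) = -253091612, so m = -63272903/20340241.
Then c = ((-1121632) − 44904·(-63272903/20340241))/329314 = -60650500/20340241.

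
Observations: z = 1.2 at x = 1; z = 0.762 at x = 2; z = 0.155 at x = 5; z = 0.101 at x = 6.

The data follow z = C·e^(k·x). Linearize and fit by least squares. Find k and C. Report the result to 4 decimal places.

k = -0.5045, C = 2.0220

Linearized form: ln z = k·x + ln C. From the 4 transformed points,
Sums: Σx = 14.0000, Σ(x)² = 66.0000, Σln z = -4.2465, Σx·ln z = -23.4388.
Normal system: [[66.0000, 14.0000]; [14.0000, 4]]·[k, ln C]ᵀ = [-23.4388, -4.2465]ᵀ.
Δ = 66.0000·4 − (14.0000)² = 68.0000; k = (-23.4388·4 − 14.0000·-4.2465)/68.0000 = -0.50448, ln C = (66.0000·-4.2465 − 14.0000·-23.4388)/68.0000 = 0.70407, so C = exp(0.70407) = 2.02196.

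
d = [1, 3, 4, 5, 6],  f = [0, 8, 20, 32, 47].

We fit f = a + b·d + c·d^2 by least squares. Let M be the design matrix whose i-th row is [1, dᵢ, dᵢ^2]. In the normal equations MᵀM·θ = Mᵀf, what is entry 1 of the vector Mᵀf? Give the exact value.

Entry 1 ↔ basis 1, so (Mᵀf)_{1} = Σᵢ fᵢ = (1)·(0) + (1)·(8) + (1)·(20) + (1)·(32) + (1)·(47) = 107.

107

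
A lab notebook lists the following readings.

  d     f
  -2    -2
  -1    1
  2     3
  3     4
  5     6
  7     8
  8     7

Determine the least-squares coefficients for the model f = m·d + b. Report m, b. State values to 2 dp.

With design matrix M, MᵀM = [[156, 22]; [22, 7]] and Mᵀf = [163, 27]ᵀ.
Determinant 156·7 − 22² = 608.
m = (163·7 − 22·27)/608 = 547/608; b = (156·27 − 22·163)/608 = 313/304.

m = 0.90, b = 1.03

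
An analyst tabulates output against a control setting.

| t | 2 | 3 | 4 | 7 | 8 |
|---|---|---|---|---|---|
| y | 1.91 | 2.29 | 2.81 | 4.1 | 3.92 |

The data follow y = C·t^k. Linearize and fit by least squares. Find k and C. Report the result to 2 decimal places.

Let Y = ln y. Fitting Y = k·ln t + ln C by least squares:
AᵀA = [[11.7199, 7.2034]; [7.2034, 5]], rhs = [8.3775, 5.2859]ᵀ  (here Σln t = 7.2034, Σ(ln t)² = 11.7199, Σln y = 5.2859, Σln t·ln y = 8.3775).
Slope k = (n·Σln t·ln y − Σln t·Σln y)/(n·Σ(ln t)² − (Σln t)²) = (5·8.3775 − 7.2034·5.2859)/6.7102 = 0.56789; ln C = (Σln y − k·Σln t)/n = 0.23904, so C = exp(0.23904) = 1.27003.

k = 0.57, C = 1.27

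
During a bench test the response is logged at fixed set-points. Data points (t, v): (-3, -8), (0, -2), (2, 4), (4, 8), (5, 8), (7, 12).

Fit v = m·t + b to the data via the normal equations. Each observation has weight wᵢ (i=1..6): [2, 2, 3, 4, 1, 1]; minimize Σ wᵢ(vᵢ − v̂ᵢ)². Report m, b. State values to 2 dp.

m = 2.13, b = -1.20

Setting ∂/∂m … = 0 gives: 168·m + 28·b = 324;  28·m + 13·b = 44.
Δ = 168·13 − 28² = 1400.
m = (324·13 − 28·44)/1400 = 149/70; b = (168·44 − 28·324)/1400 = -6/5.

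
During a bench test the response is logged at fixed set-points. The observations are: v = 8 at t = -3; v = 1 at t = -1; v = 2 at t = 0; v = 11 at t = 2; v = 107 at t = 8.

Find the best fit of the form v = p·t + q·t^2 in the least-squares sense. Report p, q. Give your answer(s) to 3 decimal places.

Forming XᵀX = [[78, 492]; [492, 4194]] and Xᵀv = [853, 6965]ᵀ gives XᵀX·[p, q]ᵀ = Xᵀv.
det = 78·4194 − 492² = 85068.
p = (853·4194 − 492·6965)/85068 = 25117/14178; q = (78·6965 − 492·853)/85068 = 20599/14178.

p = 1.772, q = 1.453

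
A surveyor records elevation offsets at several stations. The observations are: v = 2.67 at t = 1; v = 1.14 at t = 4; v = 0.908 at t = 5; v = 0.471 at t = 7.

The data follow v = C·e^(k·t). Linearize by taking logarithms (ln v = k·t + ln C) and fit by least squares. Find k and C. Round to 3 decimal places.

Let Y = ln v. Fitting Y = k·t + ln C by least squares:
XᵀX = [[91.0000, 17.0000]; [17.0000, 4]], rhs = [-4.2466, 0.2637]ᵀ  (here Σt = 17.0000, Σ(t)² = 91.0000, Σln v = 0.2637, Σt·ln v = -4.2466).
Solving (det = 75.0000): k = -0.28626, ln C = 1.28253, so C = exp(1.28253) = 3.60574.

k = -0.286, C = 3.606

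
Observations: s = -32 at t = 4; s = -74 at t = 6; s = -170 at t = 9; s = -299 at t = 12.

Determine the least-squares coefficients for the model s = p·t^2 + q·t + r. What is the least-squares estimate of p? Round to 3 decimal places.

p = -1.970

The normal equations are: 28849·p + 2737·q + 277·r = -60002;  2737·p + 277·q + 31·r = -5690;  277·p + 31·q + 4·r = -575.
Solving the 3×3 system (Gaussian elimination) gives p = -1001/508, q = -977/508, r = 1933/254.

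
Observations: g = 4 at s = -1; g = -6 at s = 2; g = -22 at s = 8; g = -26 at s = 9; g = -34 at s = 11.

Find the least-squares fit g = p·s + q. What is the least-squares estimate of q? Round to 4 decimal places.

The normal system MᵀM·[p, q]ᵀ = Mᵀg is [[271, 29]; [29, 5]]·[p, q]ᵀ = [-800, -84]ᵀ.
Eliminating q: 5·(row 1) − 29·(row 2) gives 514·p = 5·(-800) − 29·(-84) = -1564, so p = -782/257.
Then q = ((-84) − 29·(-782/257))/5 = 218/257.

q = 0.8482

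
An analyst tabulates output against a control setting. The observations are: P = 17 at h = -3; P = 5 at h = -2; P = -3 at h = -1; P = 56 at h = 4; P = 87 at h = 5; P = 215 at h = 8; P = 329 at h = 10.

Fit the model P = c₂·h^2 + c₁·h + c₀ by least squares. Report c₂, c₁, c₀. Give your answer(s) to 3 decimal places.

c₂ = 3.066, c₁ = 2.581, c₀ = -2.802

From the data, Σh^2·h^2 = 15075, Σh^2·h = 1665, Σh^2 = 219, Σh·h = 219, Σh = 21, Σ1 = 7.
For MᵀP: Σh^2·P = 49901, Σh·P = 5611, ΣP = 706.
So MᵀM·[c₂, c₁, c₀]ᵀ = MᵀP: [[15075, 1665, 219]; [1665, 219, 21]; [219, 21, 7]]·[c₂, c₁, c₀]ᵀ = [49901, 5611, 706]ᵀ.
Row-reducing yields c₂ = 43375/14148, c₁ = 12173/4716, c₀ = -3304/1179.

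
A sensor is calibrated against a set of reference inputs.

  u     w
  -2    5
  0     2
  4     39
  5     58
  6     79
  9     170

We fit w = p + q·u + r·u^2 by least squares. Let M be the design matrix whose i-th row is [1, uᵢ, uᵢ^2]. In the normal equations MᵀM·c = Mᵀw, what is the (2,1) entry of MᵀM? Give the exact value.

Row 2 ↔ basis u, column 1 ↔ basis 1, so (MᵀM)_{2,1} = Σᵢ u = (-2)·(1) + (0)·(1) + (4)·(1) + (5)·(1) + (6)·(1) + (9)·(1) = 22.

22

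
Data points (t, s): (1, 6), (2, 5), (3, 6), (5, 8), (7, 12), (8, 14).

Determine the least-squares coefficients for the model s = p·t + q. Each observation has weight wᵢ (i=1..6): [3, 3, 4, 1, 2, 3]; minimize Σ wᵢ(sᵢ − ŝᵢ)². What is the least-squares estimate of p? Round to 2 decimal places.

p = 1.27

Entries of AᵀWA: Σwᵢ·t·t = 366, Σwᵢ·t = 64, Σwᵢ·1 = 16.
Moment sums: Σwᵢ·t·s = 664, Σwᵢ·s = 131.
AᵀWA·[p, q]ᵀ = AᵀWs becomes [[366, 64]; [64, 16]]·[p, q]ᵀ = [664, 131]ᵀ.
Eliminating q: 16·(row 1) − 64·(row 2) gives 1760·p = 16·664 − 64·131 = 2240, so p = 14/11.
Then q = (131 − 64·(14/11))/16 = 545/176.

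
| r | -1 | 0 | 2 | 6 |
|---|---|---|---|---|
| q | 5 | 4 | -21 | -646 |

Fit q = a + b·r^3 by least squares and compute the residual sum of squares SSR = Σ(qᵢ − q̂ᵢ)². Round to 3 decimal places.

With design matrix M, MᵀM = [[4, 223]; [223, 46721]] and Mᵀq = [-658, -139709]ᵀ.
Eliminating b: 46721·(row 1) − 223·(row 2) gives 137155·a = 46721·(-658) − 223·(-139709) = 412689, so a = 412689/137155.
Then b = ((-139709) − 223·(412689/137155))/46721 = -412102/137155.
Residuals: -139016/137155, 135931/137155, 3872/137155, -787/137155; SSR = 275734/137155.

SSR = 2.010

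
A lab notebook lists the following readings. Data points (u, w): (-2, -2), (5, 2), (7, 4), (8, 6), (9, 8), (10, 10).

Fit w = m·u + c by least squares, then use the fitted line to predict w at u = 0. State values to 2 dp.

Sums needed: Σu·u = 323, Σu = 37, Σ1 = 6.
Moment sums: Σu·w = 262, Σw = 28.
Normal equations: [[323, 37]; [37, 6]]·[m, c]ᵀ = [262, 28]ᵀ.
Δ = 323·6 − 37² = 569.
m = (262·6 − 37·28)/569 = 536/569; c = (323·28 − 37·262)/569 = -650/569.
At u = 0: ŵ = (536/569)·(0) + (-650/569)·(1) = -650/569.

ŵ = -1.14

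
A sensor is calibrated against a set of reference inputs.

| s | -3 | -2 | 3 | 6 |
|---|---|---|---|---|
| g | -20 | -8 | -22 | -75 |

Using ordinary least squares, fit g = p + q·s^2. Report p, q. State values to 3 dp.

Forming MᵀM = [[4, 58]; [58, 1474]] and Mᵀg = [-125, -3110]ᵀ gives MᵀM·[p, q]ᵀ = Mᵀg.
Δ = 4·1474 − 58² = 2532.
p = ((-125)·1474 − 58·(-3110))/2532 = -645/422; q = (4·(-3110) − 58·(-125))/2532 = -865/422.

p = -1.528, q = -2.050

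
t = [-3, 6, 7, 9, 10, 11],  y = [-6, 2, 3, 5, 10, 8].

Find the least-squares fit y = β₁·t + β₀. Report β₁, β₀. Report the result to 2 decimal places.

Forming XᵀX = [[396, 40]; [40, 6]] and Xᵀy = [284, 22]ᵀ gives XᵀX·[β₁, β₀]ᵀ = Xᵀy.
Eliminating β₀: 6·(row 1) − 40·(row 2) gives 776·β₁ = 6·284 − 40·22 = 824, so β₁ = 103/97.
Then β₀ = (22 − 40·(103/97))/6 = -331/97.

β₁ = 1.06, β₀ = -3.41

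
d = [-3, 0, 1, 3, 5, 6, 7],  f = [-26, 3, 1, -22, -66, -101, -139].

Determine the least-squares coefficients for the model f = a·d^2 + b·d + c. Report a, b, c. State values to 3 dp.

With design matrix A, AᵀA = [[4485, 685, 129]; [685, 129, 19]; [129, 19, 7]] and Aᵀf = [-12528, -1896, -350]ᵀ.
Inverting the 3×3 Gram matrix, [a, b, c]ᵀ = [-38459/12767, 10341/12767, 42326/12767]ᵀ.

a = -3.012, b = 0.810, c = 3.315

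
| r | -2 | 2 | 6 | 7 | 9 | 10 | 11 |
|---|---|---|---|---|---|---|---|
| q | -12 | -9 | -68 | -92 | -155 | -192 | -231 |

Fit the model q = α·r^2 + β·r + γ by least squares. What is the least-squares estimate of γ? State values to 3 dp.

γ = -2.415

Sums needed: Σr^2·r^2 = 34931, Σr^2·r = 3619, Σr^2 = 395, Σr·r = 395, Σr = 43, Σ1 = 7.
Right-hand side: Σr^2·q = -66746, Σr·q = -6902, Σq = -759.
Inverting the 3×3 Gram matrix, [α, β, γ]ᵀ = [-57353/29004, 6574/7251, -23349/9668]ᵀ.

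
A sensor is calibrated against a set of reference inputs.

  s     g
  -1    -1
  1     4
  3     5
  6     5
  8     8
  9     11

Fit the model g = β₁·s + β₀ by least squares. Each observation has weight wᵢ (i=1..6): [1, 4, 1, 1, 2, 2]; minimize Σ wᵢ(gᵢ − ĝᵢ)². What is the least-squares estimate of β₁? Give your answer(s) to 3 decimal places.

β₁ = 0.844

MᵀWM·[β₁, β₀]ᵀ = MᵀWg reads: 340·β₁ + 46·β₀ = 388;  46·β₁ + 11·β₀ = 63.
Determinant 340·11 − 46² = 1624.
β₁ = (388·11 − 46·63)/1624 = 685/812; β₀ = (340·63 − 46·388)/1624 = 893/406.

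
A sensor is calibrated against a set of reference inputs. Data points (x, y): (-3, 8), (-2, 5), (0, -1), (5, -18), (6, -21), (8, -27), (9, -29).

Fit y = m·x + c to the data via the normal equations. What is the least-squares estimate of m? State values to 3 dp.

m = -3.167

Compute the Gram sums: Σx·x = 219, Σx = 23, Σ1 = 7.
Moment sums: Σx·y = -727, Σy = -83.
Eliminating c: 7·(row 1) − 23·(row 2) gives 1004·m = 7·(-727) − 23·(-83) = -3180, so m = -795/251.
Then c = ((-83) − 23·(-795/251))/7 = -364/251.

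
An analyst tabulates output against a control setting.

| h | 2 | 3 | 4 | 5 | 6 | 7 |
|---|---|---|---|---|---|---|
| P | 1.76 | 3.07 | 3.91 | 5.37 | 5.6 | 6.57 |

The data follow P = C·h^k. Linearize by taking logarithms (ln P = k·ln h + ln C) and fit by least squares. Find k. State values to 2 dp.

Taking logs, ln P = k·ln h + ln C, so regress ln P on ln h.
Σln h = 8.5252, Σ(ln h)² = 13.1965, Σln P = 8.3366, Σln h·ln P = 12.9696.
Equations: 13.1965·k + 8.5252·ln C = 12.9696;  8.5252·k + 6·ln C = 8.3366.
Slope k = (n·Σln h·ln P − Σln h·Σln P)/(n·Σ(ln h)² − (Σln h)²) = (6·12.9696 − 8.5252·8.3366)/6.5005 = 1.03781; ln C = (Σln P − k·Σln h)/n = -0.08515.

k = 1.04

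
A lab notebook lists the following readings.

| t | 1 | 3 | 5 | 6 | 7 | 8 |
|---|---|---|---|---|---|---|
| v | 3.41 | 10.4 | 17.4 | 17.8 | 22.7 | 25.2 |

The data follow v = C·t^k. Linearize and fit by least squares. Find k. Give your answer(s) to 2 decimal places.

Taking logs, ln v = k·ln t + ln C, so regress ln v on ln t.
Σln t = 8.5252, Σ(ln t)² = 15.1183, Σln v = 15.6534, Σln t·ln v = 25.1148.
Normal system: [[15.1183, 8.5252]; [8.5252, 6]]·[k, ln C]ᵀ = [25.1148, 15.6534]ᵀ.
Δ = 15.1183·6 − (8.5252)² = 18.0313; k = (25.1148·6 − 8.5252·15.6534)/18.0313 = 0.95616, ln C = (15.1183·15.6534 − 8.5252·25.1148)/18.0313 = 1.25033.

k = 0.96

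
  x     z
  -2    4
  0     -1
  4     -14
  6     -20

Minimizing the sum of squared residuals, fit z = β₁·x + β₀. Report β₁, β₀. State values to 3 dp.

Entries of MᵀM: Σx·x = 56, Σx = 8, Σ1 = 4.
For Mᵀz: Σx·z = -184, Σz = -31.
Normal equations: [[56, 8]; [8, 4]]·[β₁, β₀]ᵀ = [-184, -31]ᵀ.
Eliminating β₀: 4·(row 1) − 8·(row 2) gives 160·β₁ = 4·(-184) − 8·(-31) = -488, so β₁ = -61/20.
Then β₀ = ((-31) − 8·(-61/20))/4 = -33/20.

β₁ = -3.050, β₀ = -1.650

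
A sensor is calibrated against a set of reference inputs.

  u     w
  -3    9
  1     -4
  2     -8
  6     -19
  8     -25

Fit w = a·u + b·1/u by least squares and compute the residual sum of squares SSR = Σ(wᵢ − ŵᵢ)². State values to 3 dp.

The normal equations are: 114·a + 5·b = -361;  5·a + (809/576)·b = -415/24.
(Σu·u = 114, Σu·1/u = 5, Σ1/u·1/u = 809/576, Σu·w = -361, Σ1/u·w = -415/24.)
det = 114·(809/576) − 5² = 12971/96.
a = ((-361)·(809/576) − 5·(-415/24))/(12971/96) = -34607/11118; b = (114·(-415/24) − 5·(-361))/(12971/96) = -2280/1853.
Residuals: -2773/3706, 35/102, -6445/5559, -220/1853, 308/5559; SSR = 22669/11118.

SSR = 2.039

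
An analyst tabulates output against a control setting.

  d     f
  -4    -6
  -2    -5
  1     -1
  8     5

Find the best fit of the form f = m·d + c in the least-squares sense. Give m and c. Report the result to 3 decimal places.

From the data, Σd·d = 85, Σd = 3, Σ1 = 4.
For Xᵀf: Σd·f = 73, Σf = -7.
XᵀX·[m, c]ᵀ = Xᵀf becomes [[85, 3]; [3, 4]]·[m, c]ᵀ = [73, -7]ᵀ.
det = 85·4 − 3² = 331.
m = (73·4 − 3·(-7))/331 = 313/331; c = (85·(-7) − 3·73)/331 = -814/331.

m = 0.946, c = -2.459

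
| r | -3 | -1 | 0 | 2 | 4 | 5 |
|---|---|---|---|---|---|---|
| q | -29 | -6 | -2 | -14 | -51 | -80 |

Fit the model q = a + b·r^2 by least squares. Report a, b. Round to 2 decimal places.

Setting ∂/∂a … = 0 gives: 6·a + 55·b = -182;  55·a + 979·b = -3139.
Eliminating b: 979·(row 1) − 55·(row 2) gives 2849·a = 979·(-182) − 55·(-3139) = -5533, so a = -503/259.
Then b = ((-3139) − 55·(-503/259))/979 = -8824/2849.

a = -1.94, b = -3.10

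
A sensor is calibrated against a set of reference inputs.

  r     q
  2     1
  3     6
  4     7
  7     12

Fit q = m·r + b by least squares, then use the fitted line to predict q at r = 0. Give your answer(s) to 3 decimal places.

q̂ = -1.500

The normal system AᵀA·[m, b]ᵀ = Aᵀq is [[78, 16]; [16, 4]]·[m, b]ᵀ = [132, 26]ᵀ.
Δ = 78·4 − 16² = 56.
m = (132·4 − 16·26)/56 = 2; b = (78·26 − 16·132)/56 = -3/2.
At r = 0: q̂ = (2)·(0) + (-3/2)·(1) = -3/2.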